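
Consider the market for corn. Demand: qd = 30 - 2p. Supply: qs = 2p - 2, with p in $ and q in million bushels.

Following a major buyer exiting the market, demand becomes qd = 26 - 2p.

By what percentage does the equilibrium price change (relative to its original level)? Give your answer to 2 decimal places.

-12.50

Initially, 30 - 2p = 2p - 2, so 32 = 4p and p = 8, q = 14.
The new curves are qd = 26 - 2p (demand) and qs = 2p - 2 (supply).
Clearing the new market: 26 - 2p = 2p - 2, so p = 7 and q = 12.
%Δp = (7 − 8) / 8 × 100 = -12.50%.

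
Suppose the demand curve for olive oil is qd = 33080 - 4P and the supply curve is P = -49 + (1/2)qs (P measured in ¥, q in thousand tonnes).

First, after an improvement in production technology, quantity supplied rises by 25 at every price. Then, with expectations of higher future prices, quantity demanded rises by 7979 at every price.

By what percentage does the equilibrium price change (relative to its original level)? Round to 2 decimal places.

+24.12

Original equilibrium: 33080 - 4P = 2P + 98 gives 32982 = 6P, so P = 5497 and q = 11092.
The shock moves the curves to qd = 41059 - 4P and qs = 2P + 123.
Setting them equal: 41059 - 4P = 2P + 123 → 40936 = 6P, so P = 20468/3 ≈ 6822.6667 and q = 41305/3 ≈ 13768.3333.
%ΔP = (6822.6667 − 5497) / 5497 × 100 = +24.12%.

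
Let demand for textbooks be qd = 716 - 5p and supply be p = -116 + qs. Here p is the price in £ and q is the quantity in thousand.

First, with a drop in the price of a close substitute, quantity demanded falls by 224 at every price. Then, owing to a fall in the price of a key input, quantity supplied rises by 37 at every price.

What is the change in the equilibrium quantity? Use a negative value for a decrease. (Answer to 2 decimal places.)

Initially, 716 - 5p = p + 116, so 600 = 6p and p = 100, q = 216.
With the change applied: demand qd = 492 - 5p, supply qs = p + 153.
New equilibrium: 492 - 5p = p + 153 ⇒ 339 = 6p ⇒ p = 56.5, q = 209.5.
Δq = 209.5 − 216 = -6.50.

-6.50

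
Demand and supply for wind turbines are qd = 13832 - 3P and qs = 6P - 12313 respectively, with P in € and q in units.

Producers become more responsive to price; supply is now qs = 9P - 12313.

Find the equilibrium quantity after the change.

Initially, 13832 - 3P = 6P - 12313, so 26145 = 9P and P = 2905, q = 5117.
After the shift, demand is qd = 13832 - 3P and supply is qs = 9P - 12313.
Setting them equal: 13832 - 3P = 9P - 12313 → 26145 = 12P, so P = 2178.75 and q = 7295.75.

7295.75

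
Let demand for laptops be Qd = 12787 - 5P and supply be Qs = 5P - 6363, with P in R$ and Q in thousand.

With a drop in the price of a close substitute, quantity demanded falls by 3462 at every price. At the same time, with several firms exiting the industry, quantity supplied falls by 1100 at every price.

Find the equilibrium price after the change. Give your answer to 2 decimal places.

1678.80

Solve the original market: 12787 - 5P = 5P - 6363, hence P = 1915 and Q = 3212.
The new curves are Qd = 9325 - 5P (demand) and Qs = 5P - 7463 (supply).
Equate the new curves: 9325 - 5P = 5P - 7463, giving 16788 = 10P, P = 1678.8, Q = 931.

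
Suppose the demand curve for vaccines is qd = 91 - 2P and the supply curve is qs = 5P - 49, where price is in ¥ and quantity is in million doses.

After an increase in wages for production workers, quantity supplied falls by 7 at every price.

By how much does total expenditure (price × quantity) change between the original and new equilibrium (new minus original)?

+9

Initially, 91 - 2P = 5P - 49, so 140 = 7P and P = 20, q = 51.
With the change applied: demand qd = 91 - 2P, supply qs = 5P - 56.
New equilibrium: 91 - 2P = 5P - 56 ⇒ 147 = 7P ⇒ P = 21, q = 49.
Expenditure moves from 20×51 = 1020 to 21×49 = 1029; change = +9.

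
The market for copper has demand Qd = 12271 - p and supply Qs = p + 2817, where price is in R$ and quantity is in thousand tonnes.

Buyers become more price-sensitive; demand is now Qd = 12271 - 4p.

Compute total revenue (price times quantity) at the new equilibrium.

8901508.24

Initially, 12271 - p = p + 2817, so 9454 = 2p and p = 4727, Q = 7544.
With the change applied: demand Qd = 12271 - 4p, supply Qs = p + 2817.
Setting them equal: 12271 - 4p = p + 2817 → 9454 = 5p, so p = 1890.8 and Q = 4707.8.
New expenditure = 1890.8 × 4707.8 = 8901508.24.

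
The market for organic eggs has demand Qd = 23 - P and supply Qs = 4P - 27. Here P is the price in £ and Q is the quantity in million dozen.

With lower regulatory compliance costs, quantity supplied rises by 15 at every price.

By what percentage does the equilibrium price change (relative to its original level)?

-30

Original equilibrium: 23 - P = 4P - 27 gives 50 = 5P, so P = 10 and Q = 13.
With the change applied: demand Qd = 23 - P, supply Qs = 4P - 12.
Setting them equal: 23 - P = 4P - 12 → 35 = 5P, so P = 7 and Q = 16.
%ΔP = (7 − 10) / 10 × 100 = -30%.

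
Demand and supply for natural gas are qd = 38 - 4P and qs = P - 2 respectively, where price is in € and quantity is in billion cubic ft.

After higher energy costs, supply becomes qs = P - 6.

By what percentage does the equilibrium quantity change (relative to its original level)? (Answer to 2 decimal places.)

Solve the original market: 38 - 4P = P - 2, hence P = 8 and q = 6.
The shock moves the curves to qd = 38 - 4P and qs = P - 6.
New equilibrium: 38 - 4P = P - 6 ⇒ 44 = 5P ⇒ P = 8.8, q = 2.8.
%Δq = (2.8 − 6) / 6 × 100 = -53.33%.

-53.33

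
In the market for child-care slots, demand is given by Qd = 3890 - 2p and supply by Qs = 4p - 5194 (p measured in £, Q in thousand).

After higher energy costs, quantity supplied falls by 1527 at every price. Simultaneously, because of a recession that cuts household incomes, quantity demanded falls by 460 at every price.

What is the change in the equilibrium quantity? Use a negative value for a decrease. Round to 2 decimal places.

Solve the original market: 3890 - 2p = 4p - 5194, hence p = 1514 and Q = 862.
The shock moves the curves to Qd = 3430 - 2p and Qs = 4p - 6721.
New equilibrium: 3430 - 2p = 4p - 6721 ⇒ 10151 = 6p ⇒ p = 10151/6 ≈ 1691.8333, Q = 139/3 ≈ 46.3333.
ΔQ = 46.3333 − 862 = -815.67.

-815.67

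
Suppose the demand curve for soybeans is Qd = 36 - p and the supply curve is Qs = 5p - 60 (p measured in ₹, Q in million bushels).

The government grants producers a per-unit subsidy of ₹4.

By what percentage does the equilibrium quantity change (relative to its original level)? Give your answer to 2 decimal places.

+16.67

Original equilibrium: 36 - p = 5p - 60 gives 96 = 6p, so p = 16 and Q = 20.
Since sellers receive the price plus the subsidy, the effective supply curve becomes Qs = 5p - 40.
Setting them equal: 36 - p = 5p - 40 → 76 = 6p, so p = 38/3 ≈ 12.6667 and Q = 70/3 ≈ 23.3333.
%ΔQ = (23.3333 − 20) / 20 × 100 = +16.67%.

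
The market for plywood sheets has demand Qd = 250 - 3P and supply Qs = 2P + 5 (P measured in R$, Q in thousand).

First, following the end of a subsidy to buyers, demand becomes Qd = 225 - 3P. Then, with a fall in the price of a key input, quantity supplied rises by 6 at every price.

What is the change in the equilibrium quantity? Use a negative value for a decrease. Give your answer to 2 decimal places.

Before the shock: 250 - 3P = 2P + 5 ⇒ 245 = 5P ⇒ P = 49, Q = 103.
The new curves are Qd = 225 - 3P (demand) and Qs = 2P + 11 (supply).
Clearing the new market: 225 - 3P = 2P + 11, so P = 42.8 and Q = 96.6.
ΔQ = 96.6 − 103 = -6.40.

-6.40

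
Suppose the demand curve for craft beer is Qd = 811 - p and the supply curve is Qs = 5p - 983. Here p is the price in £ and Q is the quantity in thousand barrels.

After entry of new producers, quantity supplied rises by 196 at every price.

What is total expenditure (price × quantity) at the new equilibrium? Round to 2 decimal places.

Solve the original market: 811 - p = 5p - 983, hence p = 299 and Q = 512.
With the change applied: demand Qd = 811 - p, supply Qs = 5p - 787.
Setting them equal: 811 - p = 5p - 787 → 1598 = 6p, so p = 799/3 ≈ 266.3333 and Q = 1634/3 ≈ 544.6667.
New expenditure = 266.3333 × 544.6667 = 145062.89.

145062.89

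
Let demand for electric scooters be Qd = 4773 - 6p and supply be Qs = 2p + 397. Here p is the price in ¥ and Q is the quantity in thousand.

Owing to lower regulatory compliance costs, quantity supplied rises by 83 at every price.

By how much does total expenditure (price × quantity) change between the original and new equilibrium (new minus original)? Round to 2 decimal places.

+17935.78

Before the shock: 4773 - 6p = 2p + 397 ⇒ 4376 = 8p ⇒ p = 547, Q = 1491.
The new curves are Qd = 4773 - 6p (demand) and Qs = 2p + 480 (supply).
New equilibrium: 4773 - 6p = 2p + 480 ⇒ 4293 = 8p ⇒ p = 536.625, Q = 1553.25.
Expenditure moves from 547×1491 = 815577 to 536.625×1553.25 = 833512.78125; change = +17935.78.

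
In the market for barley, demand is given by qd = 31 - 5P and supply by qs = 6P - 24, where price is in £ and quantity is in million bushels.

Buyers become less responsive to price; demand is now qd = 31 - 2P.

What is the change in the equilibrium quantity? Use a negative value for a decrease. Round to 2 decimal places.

+11.25

Solve the original market: 31 - 5P = 6P - 24, hence P = 5 and q = 6.
The shock moves the curves to qd = 31 - 2P and qs = 6P - 24.
Setting them equal: 31 - 2P = 6P - 24 → 55 = 8P, so P = 6.875 and q = 17.25.
Δq = 17.25 − 6 = +11.25.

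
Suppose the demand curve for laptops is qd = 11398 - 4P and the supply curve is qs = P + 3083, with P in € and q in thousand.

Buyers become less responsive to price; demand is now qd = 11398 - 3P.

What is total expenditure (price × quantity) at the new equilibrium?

10729987.8125

Before the shock: 11398 - 4P = P + 3083 ⇒ 8315 = 5P ⇒ P = 1663, q = 4746.
With the change applied: demand qd = 11398 - 3P, supply qs = P + 3083.
New equilibrium: 11398 - 3P = P + 3083 ⇒ 8315 = 4P ⇒ P = 2078.75, q = 5161.75.
New expenditure = 2078.75 × 5161.75 = 10729987.8125.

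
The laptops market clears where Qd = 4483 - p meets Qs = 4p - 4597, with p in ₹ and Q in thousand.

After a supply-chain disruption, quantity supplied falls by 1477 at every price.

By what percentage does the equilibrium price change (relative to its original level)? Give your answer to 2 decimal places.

+16.27

Solve the original market: 4483 - p = 4p - 4597, hence p = 1816 and Q = 2667.
After the shift, demand is Qd = 4483 - p and supply is Qs = 4p - 6074.
Equate the new curves: 4483 - p = 4p - 6074, giving 10557 = 5p, p = 2111.4, Q = 2371.6.
%Δp = (2111.4 − 1816) / 1816 × 100 = +16.27%.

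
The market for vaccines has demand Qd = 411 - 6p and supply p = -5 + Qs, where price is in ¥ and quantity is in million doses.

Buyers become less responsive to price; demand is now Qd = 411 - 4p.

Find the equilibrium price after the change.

81.2

Original equilibrium: 411 - 6p = p + 5 gives 406 = 7p, so p = 58 and Q = 63.
After the shift, demand is Qd = 411 - 4p and supply is Qs = p + 5.
New equilibrium: 411 - 4p = p + 5 ⇒ 406 = 5p ⇒ p = 81.2, Q = 86.2.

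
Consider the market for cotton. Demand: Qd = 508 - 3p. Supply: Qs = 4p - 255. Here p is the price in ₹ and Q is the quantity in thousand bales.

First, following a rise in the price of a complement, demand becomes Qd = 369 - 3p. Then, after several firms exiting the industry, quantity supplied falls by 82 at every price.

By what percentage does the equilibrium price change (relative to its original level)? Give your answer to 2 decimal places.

Before the shock: 508 - 3p = 4p - 255 ⇒ 763 = 7p ⇒ p = 109, Q = 181.
With the change applied: demand Qd = 369 - 3p, supply Qs = 4p - 337.
Clearing the new market: 369 - 3p = 4p - 337, so p = 706/7 ≈ 100.8571 and Q = 465/7 ≈ 66.4286.
%Δp = (100.8571 − 109) / 109 × 100 = -7.47%.

-7.47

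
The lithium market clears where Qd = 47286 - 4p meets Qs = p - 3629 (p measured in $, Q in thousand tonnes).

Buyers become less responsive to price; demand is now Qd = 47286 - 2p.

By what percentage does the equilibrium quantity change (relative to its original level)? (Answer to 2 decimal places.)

Before the shock: 47286 - 4p = p - 3629 ⇒ 50915 = 5p ⇒ p = 10183, Q = 6554.
The new curves are Qd = 47286 - 2p (demand) and Qs = p - 3629 (supply).
Equate the new curves: 47286 - 2p = p - 3629, giving 50915 = 3p, p = 50915/3 ≈ 16971.6667, Q = 40028/3 ≈ 13342.6667.
%ΔQ = (13342.6667 − 6554) / 6554 × 100 = +103.58%.

+103.58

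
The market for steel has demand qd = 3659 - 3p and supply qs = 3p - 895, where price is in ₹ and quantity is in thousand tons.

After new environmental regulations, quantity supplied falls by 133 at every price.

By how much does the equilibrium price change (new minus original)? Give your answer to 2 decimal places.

Original equilibrium: 3659 - 3p = 3p - 895 gives 4554 = 6p, so p = 759 and q = 1382.
After the shift, demand is qd = 3659 - 3p and supply is qs = 3p - 1028.
New equilibrium: 3659 - 3p = 3p - 1028 ⇒ 4687 = 6p ⇒ p = 4687/6 ≈ 781.1667, q = 1315.5.
Δp = 781.1667 − 759 = +22.17.

+22.17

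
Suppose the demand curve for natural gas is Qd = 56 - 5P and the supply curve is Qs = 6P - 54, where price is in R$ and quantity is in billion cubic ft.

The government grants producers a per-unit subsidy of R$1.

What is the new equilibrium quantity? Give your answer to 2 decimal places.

Before the shock: 56 - 5P = 6P - 54 ⇒ 110 = 11P ⇒ P = 10, Q = 6.
Since sellers receive the price plus the subsidy, the effective supply curve becomes Qs = 6P - 48.
Equate the new curves: 56 - 5P = 6P - 48, giving 104 = 11P, P = 104/11 ≈ 9.4545, Q = 96/11 ≈ 8.7273.

8.73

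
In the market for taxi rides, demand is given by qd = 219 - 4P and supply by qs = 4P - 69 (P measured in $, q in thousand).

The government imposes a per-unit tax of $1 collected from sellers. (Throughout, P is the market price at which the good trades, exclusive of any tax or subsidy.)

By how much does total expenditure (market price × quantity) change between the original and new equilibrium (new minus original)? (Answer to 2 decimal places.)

Original equilibrium: 219 - 4P = 4P - 69 gives 288 = 8P, so P = 36 and q = 75.
Since sellers keep the price net of the tax, the effective supply curve becomes qs = 4P - 73.
Clearing the new market: 219 - 4P = 4P - 73, so P = 36.5 and q = 73.
Expenditure moves from 36×75 = 2700 to 36.5×73 = 2664.5; change = -35.50.

-35.50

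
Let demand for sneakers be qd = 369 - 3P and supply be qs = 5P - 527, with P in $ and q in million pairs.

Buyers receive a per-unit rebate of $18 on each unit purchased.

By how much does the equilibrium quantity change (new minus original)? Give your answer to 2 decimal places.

Before the shock: 369 - 3P = 5P - 527 ⇒ 896 = 8P ⇒ P = 112, q = 33.
Since buyers' out-of-pocket price is the market price minus the rebate, the effective demand curve becomes qd = 423 - 3P.
New equilibrium: 423 - 3P = 5P - 527 ⇒ 950 = 8P ⇒ P = 118.75, q = 66.75.
Δq = 66.75 − 33 = +33.75.

+33.75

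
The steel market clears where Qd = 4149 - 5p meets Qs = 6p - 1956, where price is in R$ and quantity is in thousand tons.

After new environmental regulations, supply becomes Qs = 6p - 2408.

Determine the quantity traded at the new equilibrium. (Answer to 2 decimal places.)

1168.55

Solve the original market: 4149 - 5p = 6p - 1956, hence p = 555 and Q = 1374.
The shock moves the curves to Qd = 4149 - 5p and Qs = 6p - 2408.
Setting them equal: 4149 - 5p = 6p - 2408 → 6557 = 11p, so p = 6557/11 ≈ 596.0909 and Q = 12854/11 ≈ 1168.5455.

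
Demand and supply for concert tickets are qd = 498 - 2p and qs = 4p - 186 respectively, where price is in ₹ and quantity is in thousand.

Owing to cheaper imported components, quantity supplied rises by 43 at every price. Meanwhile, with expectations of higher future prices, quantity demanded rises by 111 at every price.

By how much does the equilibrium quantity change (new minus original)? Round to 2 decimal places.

Before the shock: 498 - 2p = 4p - 186 ⇒ 684 = 6p ⇒ p = 114, q = 270.
The shock moves the curves to qd = 609 - 2p and qs = 4p - 143.
Equate the new curves: 609 - 2p = 4p - 143, giving 752 = 6p, p = 376/3 ≈ 125.3333, q = 1075/3 ≈ 358.3333.
Δq = 358.3333 − 270 = +88.33.

+88.33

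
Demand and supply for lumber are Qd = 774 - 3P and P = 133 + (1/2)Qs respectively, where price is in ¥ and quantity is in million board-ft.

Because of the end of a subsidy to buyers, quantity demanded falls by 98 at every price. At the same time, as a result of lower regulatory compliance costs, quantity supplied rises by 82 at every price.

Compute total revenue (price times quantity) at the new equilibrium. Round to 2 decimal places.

27520.00

Solve the original market: 774 - 3P = 2P - 266, hence P = 208 and Q = 150.
After the shift, demand is Qd = 676 - 3P and supply is Qs = 2P - 184.
Equate the new curves: 676 - 3P = 2P - 184, giving 860 = 5P, P = 172, Q = 160.
New expenditure = 172 × 160 = 27520.00.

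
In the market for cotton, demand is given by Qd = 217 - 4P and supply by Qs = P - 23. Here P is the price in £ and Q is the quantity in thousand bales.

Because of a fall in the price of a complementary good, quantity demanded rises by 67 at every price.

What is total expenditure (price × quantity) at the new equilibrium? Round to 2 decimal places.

2357.76

Solve the original market: 217 - 4P = P - 23, hence P = 48 and Q = 25.
The shock moves the curves to Qd = 284 - 4P and Qs = P - 23.
Clearing the new market: 284 - 4P = P - 23, so P = 61.4 and Q = 38.4.
New expenditure = 61.4 × 38.4 = 2357.76.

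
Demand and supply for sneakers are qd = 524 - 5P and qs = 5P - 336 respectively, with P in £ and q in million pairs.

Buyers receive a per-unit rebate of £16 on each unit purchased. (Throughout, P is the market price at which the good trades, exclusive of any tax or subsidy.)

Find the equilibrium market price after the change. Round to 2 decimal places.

Initially, 524 - 5P = 5P - 336, so 860 = 10P and P = 86, q = 94.
Since buyers' out-of-pocket price is the market price minus the rebate, the effective demand curve becomes qd = 604 - 5P.
Equate the new curves: 604 - 5P = 5P - 336, giving 940 = 10P, P = 94, q = 134.

94.00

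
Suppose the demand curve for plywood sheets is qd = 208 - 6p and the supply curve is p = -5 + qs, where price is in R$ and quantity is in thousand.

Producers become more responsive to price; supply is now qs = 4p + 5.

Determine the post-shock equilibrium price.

20.3

Solve the original market: 208 - 6p = p + 5, hence p = 29 and q = 34.
With the change applied: demand qd = 208 - 6p, supply qs = 4p + 5.
New equilibrium: 208 - 6p = 4p + 5 ⇒ 203 = 10p ⇒ p = 20.3, q = 86.2.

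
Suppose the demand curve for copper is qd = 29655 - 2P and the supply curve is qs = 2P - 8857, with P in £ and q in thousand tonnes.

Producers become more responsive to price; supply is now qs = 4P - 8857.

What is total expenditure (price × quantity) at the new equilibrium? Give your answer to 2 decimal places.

Initially, 29655 - 2P = 2P - 8857, so 38512 = 4P and P = 9628, q = 10399.
After the shift, demand is qd = 29655 - 2P and supply is qs = 4P - 8857.
Clearing the new market: 29655 - 2P = 4P - 8857, so P = 19256/3 ≈ 6418.6667 and q = 50453/3 ≈ 16817.6667.
New expenditure = 6418.6667 × 16817.6667 = 107946996.44.

107946996.44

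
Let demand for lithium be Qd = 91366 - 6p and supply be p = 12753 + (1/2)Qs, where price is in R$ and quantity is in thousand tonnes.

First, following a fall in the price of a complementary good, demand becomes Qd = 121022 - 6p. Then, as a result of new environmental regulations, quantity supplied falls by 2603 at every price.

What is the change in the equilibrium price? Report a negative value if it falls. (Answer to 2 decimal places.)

+4032.38

Initially, 91366 - 6p = 2p - 25506, so 116872 = 8p and p = 14609, Q = 3712.
With the change applied: demand Qd = 121022 - 6p, supply Qs = 2p - 28109.
Clearing the new market: 121022 - 6p = 2p - 28109, so p = 18641.375 and Q = 9173.75.
Δp = 18641.375 − 14609 = +4032.38.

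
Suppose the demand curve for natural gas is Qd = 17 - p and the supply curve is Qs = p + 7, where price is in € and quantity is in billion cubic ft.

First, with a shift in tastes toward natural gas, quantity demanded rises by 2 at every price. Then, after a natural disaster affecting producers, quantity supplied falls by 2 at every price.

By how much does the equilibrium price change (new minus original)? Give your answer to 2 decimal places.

+2.00

Initially, 17 - p = p + 7, so 10 = 2p and p = 5, Q = 12.
The shock moves the curves to Qd = 19 - p and Qs = p + 5.
New equilibrium: 19 - p = p + 5 ⇒ 14 = 2p ⇒ p = 7, Q = 12.
Δp = 7 − 5 = +2.00.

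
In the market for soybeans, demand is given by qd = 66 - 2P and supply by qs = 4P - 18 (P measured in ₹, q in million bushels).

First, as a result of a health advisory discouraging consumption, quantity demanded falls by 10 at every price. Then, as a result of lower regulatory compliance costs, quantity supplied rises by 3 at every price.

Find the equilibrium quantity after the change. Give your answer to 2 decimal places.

Solve the original market: 66 - 2P = 4P - 18, hence P = 14 and q = 38.
With the change applied: demand qd = 56 - 2P, supply qs = 4P - 15.
Equate the new curves: 56 - 2P = 4P - 15, giving 71 = 6P, P = 71/6 ≈ 11.8333, q = 97/3 ≈ 32.3333.

32.33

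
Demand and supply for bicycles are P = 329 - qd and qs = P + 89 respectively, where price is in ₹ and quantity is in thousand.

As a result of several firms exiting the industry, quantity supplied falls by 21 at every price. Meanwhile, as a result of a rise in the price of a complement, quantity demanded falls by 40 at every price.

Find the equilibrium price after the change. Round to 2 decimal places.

Original equilibrium: 329 - P = P + 89 gives 240 = 2P, so P = 120 and q = 209.
With the change applied: demand qd = 289 - P, supply qs = P + 68.
Clearing the new market: 289 - P = P + 68, so P = 110.5 and q = 178.5.

110.50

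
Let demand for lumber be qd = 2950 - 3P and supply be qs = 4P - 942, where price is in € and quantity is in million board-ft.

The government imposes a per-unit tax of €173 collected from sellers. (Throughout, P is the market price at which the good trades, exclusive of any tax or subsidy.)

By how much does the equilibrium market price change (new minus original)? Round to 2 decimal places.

Initially, 2950 - 3P = 4P - 942, so 3892 = 7P and P = 556, q = 1282.
Since sellers keep the price net of the tax, the effective supply curve becomes qs = 4P - 1634.
New equilibrium: 2950 - 3P = 4P - 1634 ⇒ 4584 = 7P ⇒ P = 4584/7 ≈ 654.8571, q = 6898/7 ≈ 985.4286.
ΔP = 654.8571 − 556 = +98.86.

+98.86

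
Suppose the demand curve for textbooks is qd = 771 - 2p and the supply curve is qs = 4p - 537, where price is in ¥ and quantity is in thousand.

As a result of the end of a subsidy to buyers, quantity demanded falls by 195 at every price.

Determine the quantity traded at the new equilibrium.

205

Before the shock: 771 - 2p = 4p - 537 ⇒ 1308 = 6p ⇒ p = 218, q = 335.
The new curves are qd = 576 - 2p (demand) and qs = 4p - 537 (supply).
Setting them equal: 576 - 2p = 4p - 537 → 1113 = 6p, so p = 185.5 and q = 205.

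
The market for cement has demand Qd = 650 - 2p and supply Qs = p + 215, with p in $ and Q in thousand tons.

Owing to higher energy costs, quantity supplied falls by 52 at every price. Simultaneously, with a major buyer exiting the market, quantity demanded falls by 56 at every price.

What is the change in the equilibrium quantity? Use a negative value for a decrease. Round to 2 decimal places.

-53.33

Original equilibrium: 650 - 2p = p + 215 gives 435 = 3p, so p = 145 and Q = 360.
After the shift, demand is Qd = 594 - 2p and supply is Qs = p + 163.
New equilibrium: 594 - 2p = p + 163 ⇒ 431 = 3p ⇒ p = 431/3 ≈ 143.6667, Q = 920/3 ≈ 306.6667.
ΔQ = 306.6667 − 360 = -53.33.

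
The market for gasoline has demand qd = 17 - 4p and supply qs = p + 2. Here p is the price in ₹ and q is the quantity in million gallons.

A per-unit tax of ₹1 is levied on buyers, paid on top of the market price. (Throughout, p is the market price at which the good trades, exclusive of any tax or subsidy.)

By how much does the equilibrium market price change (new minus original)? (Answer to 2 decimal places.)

Initially, 17 - 4p = p + 2, so 15 = 5p and p = 3, q = 5.
Since buyers pay the price plus the tax, the effective demand curve becomes qd = 13 - 4p.
New equilibrium: 13 - 4p = p + 2 ⇒ 11 = 5p ⇒ p = 2.2, q = 4.2.
Δp = 2.2 − 3 = -0.80.

-0.80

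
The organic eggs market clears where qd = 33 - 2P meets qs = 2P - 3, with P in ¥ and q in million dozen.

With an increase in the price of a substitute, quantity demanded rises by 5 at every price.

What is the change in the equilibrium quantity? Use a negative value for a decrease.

Initially, 33 - 2P = 2P - 3, so 36 = 4P and P = 9, q = 15.
After the shift, demand is qd = 38 - 2P and supply is qs = 2P - 3.
Equate the new curves: 38 - 2P = 2P - 3, giving 41 = 4P, P = 10.25, q = 17.5.
Δq = 17.5 − 15 = +2.5.

+2.5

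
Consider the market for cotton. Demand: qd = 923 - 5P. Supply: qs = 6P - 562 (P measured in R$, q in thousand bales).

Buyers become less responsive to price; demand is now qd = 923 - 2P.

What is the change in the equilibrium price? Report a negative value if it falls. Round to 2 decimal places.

+50.63

Solve the original market: 923 - 5P = 6P - 562, hence P = 135 and q = 248.
The shock moves the curves to qd = 923 - 2P and qs = 6P - 562.
Setting them equal: 923 - 2P = 6P - 562 → 1485 = 8P, so P = 185.625 and q = 551.75.
ΔP = 185.625 − 135 = +50.63.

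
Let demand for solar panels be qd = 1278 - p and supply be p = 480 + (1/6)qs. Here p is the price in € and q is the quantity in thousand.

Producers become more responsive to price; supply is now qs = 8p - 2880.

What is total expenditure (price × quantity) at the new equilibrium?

Initially, 1278 - p = 6p - 2880, so 4158 = 7p and p = 594, q = 684.
The new curves are qd = 1278 - p (demand) and qs = 8p - 2880 (supply).
Setting them equal: 1278 - p = 8p - 2880 → 4158 = 9p, so p = 462 and q = 816.
New expenditure = 462 × 816 = 376992.

376992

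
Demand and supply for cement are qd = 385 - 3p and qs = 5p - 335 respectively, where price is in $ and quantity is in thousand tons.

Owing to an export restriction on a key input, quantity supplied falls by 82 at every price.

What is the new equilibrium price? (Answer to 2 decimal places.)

Solve the original market: 385 - 3p = 5p - 335, hence p = 90 and q = 115.
The shock moves the curves to qd = 385 - 3p and qs = 5p - 417.
Setting them equal: 385 - 3p = 5p - 417 → 802 = 8p, so p = 100.25 and q = 84.25.

100.25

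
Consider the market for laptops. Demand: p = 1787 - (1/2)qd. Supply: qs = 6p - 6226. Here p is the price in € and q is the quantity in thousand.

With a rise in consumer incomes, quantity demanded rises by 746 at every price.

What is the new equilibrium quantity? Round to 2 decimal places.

1683.50

Original equilibrium: 3574 - 2p = 6p - 6226 gives 9800 = 8p, so p = 1225 and q = 1124.
With the change applied: demand qd = 4320 - 2p, supply qs = 6p - 6226.
Setting them equal: 4320 - 2p = 6p - 6226 → 10546 = 8p, so p = 1318.25 and q = 1683.5.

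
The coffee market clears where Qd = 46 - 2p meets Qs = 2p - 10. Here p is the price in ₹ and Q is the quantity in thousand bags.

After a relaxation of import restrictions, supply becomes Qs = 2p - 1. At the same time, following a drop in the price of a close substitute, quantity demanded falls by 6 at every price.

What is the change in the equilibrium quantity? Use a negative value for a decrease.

Before the shock: 46 - 2p = 2p - 10 ⇒ 56 = 4p ⇒ p = 14, Q = 18.
After the shift, demand is Qd = 40 - 2p and supply is Qs = 2p - 1.
Setting them equal: 40 - 2p = 2p - 1 → 41 = 4p, so p = 10.25 and Q = 19.5.
ΔQ = 19.5 − 18 = +1.5.

+1.5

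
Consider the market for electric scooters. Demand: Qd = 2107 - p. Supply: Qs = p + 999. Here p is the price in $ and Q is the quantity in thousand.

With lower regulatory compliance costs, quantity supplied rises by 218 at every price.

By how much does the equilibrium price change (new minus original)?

Original equilibrium: 2107 - p = p + 999 gives 1108 = 2p, so p = 554 and Q = 1553.
With the change applied: demand Qd = 2107 - p, supply Qs = p + 1217.
Clearing the new market: 2107 - p = p + 1217, so p = 445 and Q = 1662.
Δp = 445 − 554 = -109.

-109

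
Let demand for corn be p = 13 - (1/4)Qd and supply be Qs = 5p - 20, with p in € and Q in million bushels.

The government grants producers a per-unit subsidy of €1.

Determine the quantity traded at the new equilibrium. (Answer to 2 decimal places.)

Original equilibrium: 52 - 4p = 5p - 20 gives 72 = 9p, so p = 8 and Q = 20.
Since sellers receive the price plus the subsidy, the effective supply curve becomes Qs = 5p - 15.
Equate the new curves: 52 - 4p = 5p - 15, giving 67 = 9p, p = 67/9 ≈ 7.4444, Q = 200/9 ≈ 22.2222.

22.22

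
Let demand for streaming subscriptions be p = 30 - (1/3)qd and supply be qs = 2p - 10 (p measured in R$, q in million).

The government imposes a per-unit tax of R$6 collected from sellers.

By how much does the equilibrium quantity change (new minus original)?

-7.2

Initially, 90 - 3p = 2p - 10, so 100 = 5p and p = 20, q = 30.
Since sellers keep the price net of the tax, the effective supply curve becomes qs = 2p - 22.
Setting them equal: 90 - 3p = 2p - 22 → 112 = 5p, so p = 22.4 and q = 22.8.
Δq = 22.8 − 30 = -7.2.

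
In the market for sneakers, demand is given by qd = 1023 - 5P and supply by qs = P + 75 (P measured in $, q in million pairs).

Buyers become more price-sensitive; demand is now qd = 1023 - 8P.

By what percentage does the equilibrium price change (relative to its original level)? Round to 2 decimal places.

Initially, 1023 - 5P = P + 75, so 948 = 6P and P = 158, q = 233.
The shock moves the curves to qd = 1023 - 8P and qs = P + 75.
New equilibrium: 1023 - 8P = P + 75 ⇒ 948 = 9P ⇒ P = 316/3 ≈ 105.3333, q = 541/3 ≈ 180.3333.
%ΔP = (105.3333 − 158) / 158 × 100 = -33.33%.

-33.33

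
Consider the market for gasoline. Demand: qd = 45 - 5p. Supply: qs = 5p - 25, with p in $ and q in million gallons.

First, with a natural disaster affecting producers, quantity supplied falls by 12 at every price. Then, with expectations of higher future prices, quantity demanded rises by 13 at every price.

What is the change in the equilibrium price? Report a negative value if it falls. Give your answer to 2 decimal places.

Before the shock: 45 - 5p = 5p - 25 ⇒ 70 = 10p ⇒ p = 7, q = 10.
With the change applied: demand qd = 58 - 5p, supply qs = 5p - 37.
Clearing the new market: 58 - 5p = 5p - 37, so p = 9.5 and q = 10.5.
Δp = 9.5 − 7 = +2.50.

+2.50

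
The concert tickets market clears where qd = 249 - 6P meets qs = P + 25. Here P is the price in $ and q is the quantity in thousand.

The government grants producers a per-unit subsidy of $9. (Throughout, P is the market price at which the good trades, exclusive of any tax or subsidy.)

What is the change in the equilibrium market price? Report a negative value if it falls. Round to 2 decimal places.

Solve the original market: 249 - 6P = P + 25, hence P = 32 and q = 57.
Since sellers receive the price plus the subsidy, the effective supply curve becomes qs = P + 34.
New equilibrium: 249 - 6P = P + 34 ⇒ 215 = 7P ⇒ P = 215/7 ≈ 30.7143, q = 453/7 ≈ 64.7143.
ΔP = 30.7143 − 32 = -1.29.

-1.29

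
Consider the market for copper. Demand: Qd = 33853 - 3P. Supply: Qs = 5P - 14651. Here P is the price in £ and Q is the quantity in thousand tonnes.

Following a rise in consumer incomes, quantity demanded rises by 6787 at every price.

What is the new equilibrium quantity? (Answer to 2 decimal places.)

19905.88

Solve the original market: 33853 - 3P = 5P - 14651, hence P = 6063 and Q = 15664.
The shock moves the curves to Qd = 40640 - 3P and Qs = 5P - 14651.
Clearing the new market: 40640 - 3P = 5P - 14651, so P = 6911.375 and Q = 19905.875.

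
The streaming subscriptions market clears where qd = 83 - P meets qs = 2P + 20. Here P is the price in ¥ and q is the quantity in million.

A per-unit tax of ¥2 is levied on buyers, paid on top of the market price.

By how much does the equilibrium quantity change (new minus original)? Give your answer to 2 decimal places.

Initially, 83 - P = 2P + 20, so 63 = 3P and P = 21, q = 62.
Since buyers pay the price plus the tax, the effective demand curve becomes qd = 81 - P.
New equilibrium: 81 - P = 2P + 20 ⇒ 61 = 3P ⇒ P = 61/3 ≈ 20.3333, q = 182/3 ≈ 60.6667.
Δq = 60.6667 − 62 = -1.33.

-1.33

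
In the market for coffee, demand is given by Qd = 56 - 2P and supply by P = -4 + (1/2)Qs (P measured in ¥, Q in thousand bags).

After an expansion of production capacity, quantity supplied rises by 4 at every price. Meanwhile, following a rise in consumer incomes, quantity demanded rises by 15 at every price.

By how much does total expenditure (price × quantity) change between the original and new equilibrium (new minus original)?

+228.125

Before the shock: 56 - 2P = 2P + 8 ⇒ 48 = 4P ⇒ P = 12, Q = 32.
With the change applied: demand Qd = 71 - 2P, supply Qs = 2P + 12.
New equilibrium: 71 - 2P = 2P + 12 ⇒ 59 = 4P ⇒ P = 14.75, Q = 41.5.
Expenditure moves from 12×32 = 384 to 14.75×41.5 = 612.125; change = +228.125.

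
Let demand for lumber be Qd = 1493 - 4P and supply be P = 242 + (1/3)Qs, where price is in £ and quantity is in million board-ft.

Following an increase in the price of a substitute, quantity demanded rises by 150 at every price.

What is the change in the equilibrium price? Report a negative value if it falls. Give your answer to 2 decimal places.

+21.43

Original equilibrium: 1493 - 4P = 3P - 726 gives 2219 = 7P, so P = 317 and Q = 225.
The shock moves the curves to Qd = 1643 - 4P and Qs = 3P - 726.
Clearing the new market: 1643 - 4P = 3P - 726, so P = 2369/7 ≈ 338.4286 and Q = 2025/7 ≈ 289.2857.
ΔP = 338.4286 − 317 = +21.43.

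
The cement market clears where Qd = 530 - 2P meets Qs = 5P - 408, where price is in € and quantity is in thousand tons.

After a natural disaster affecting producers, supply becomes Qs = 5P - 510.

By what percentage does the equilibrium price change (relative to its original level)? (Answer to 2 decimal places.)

Original equilibrium: 530 - 2P = 5P - 408 gives 938 = 7P, so P = 134 and Q = 262.
After the shift, demand is Qd = 530 - 2P and supply is Qs = 5P - 510.
Equate the new curves: 530 - 2P = 5P - 510, giving 1040 = 7P, P = 1040/7 ≈ 148.5714, Q = 1630/7 ≈ 232.8571.
%ΔP = (148.5714 − 134) / 134 × 100 = +10.87%.

+10.87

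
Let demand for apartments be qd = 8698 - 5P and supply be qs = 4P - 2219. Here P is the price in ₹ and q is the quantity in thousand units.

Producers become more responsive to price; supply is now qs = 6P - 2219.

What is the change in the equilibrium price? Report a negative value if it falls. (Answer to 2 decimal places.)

Before the shock: 8698 - 5P = 4P - 2219 ⇒ 10917 = 9P ⇒ P = 1213, q = 2633.
The shock moves the curves to qd = 8698 - 5P and qs = 6P - 2219.
Equate the new curves: 8698 - 5P = 6P - 2219, giving 10917 = 11P, P = 10917/11 ≈ 992.4545, q = 41093/11 ≈ 3735.7273.
ΔP = 992.4545 − 1213 = -220.55.

-220.55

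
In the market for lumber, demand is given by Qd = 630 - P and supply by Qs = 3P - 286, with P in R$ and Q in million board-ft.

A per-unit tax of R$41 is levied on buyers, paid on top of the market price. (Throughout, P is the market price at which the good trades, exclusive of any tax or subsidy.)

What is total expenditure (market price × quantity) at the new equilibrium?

Original equilibrium: 630 - P = 3P - 286 gives 916 = 4P, so P = 229 and Q = 401.
Since buyers pay the price plus the tax, the effective demand curve becomes Qd = 589 - P.
Clearing the new market: 589 - P = 3P - 286, so P = 218.75 and Q = 370.25.
New expenditure = 218.75 × 370.25 = 80992.1875.

80992.1875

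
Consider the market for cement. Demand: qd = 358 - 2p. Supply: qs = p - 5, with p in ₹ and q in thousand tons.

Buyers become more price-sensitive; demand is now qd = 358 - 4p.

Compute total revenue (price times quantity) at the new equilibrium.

4907.76

Original equilibrium: 358 - 2p = p - 5 gives 363 = 3p, so p = 121 and q = 116.
The new curves are qd = 358 - 4p (demand) and qs = p - 5 (supply).
Equate the new curves: 358 - 4p = p - 5, giving 363 = 5p, p = 72.6, q = 67.6.
New expenditure = 72.6 × 67.6 = 4907.76.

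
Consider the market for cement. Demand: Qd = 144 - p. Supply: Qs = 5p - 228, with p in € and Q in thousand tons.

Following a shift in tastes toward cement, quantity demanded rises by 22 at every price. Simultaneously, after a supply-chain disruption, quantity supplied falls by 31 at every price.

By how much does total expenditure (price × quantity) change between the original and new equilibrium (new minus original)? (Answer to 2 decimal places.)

Before the shock: 144 - p = 5p - 228 ⇒ 372 = 6p ⇒ p = 62, Q = 82.
The shock moves the curves to Qd = 166 - p and Qs = 5p - 259.
Setting them equal: 166 - p = 5p - 259 → 425 = 6p, so p = 425/6 ≈ 70.8333 and Q = 571/6 ≈ 95.1667.
Expenditure moves from 62×82 = 5084 to 70.8333×95.1667 = 6740.9722; change = +1656.97.

+1656.97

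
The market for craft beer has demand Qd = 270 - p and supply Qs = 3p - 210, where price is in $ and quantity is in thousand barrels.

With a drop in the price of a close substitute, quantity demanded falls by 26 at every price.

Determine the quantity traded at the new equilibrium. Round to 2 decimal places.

Initially, 270 - p = 3p - 210, so 480 = 4p and p = 120, Q = 150.
The shock moves the curves to Qd = 244 - p and Qs = 3p - 210.
Equate the new curves: 244 - p = 3p - 210, giving 454 = 4p, p = 113.5, Q = 130.5.

130.50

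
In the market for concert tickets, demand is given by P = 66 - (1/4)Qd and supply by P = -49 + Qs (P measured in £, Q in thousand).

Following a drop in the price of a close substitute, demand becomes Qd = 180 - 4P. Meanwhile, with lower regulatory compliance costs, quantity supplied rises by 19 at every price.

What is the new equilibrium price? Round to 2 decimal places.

22.40

Solve the original market: 264 - 4P = P + 49, hence P = 43 and Q = 92.
After the shift, demand is Qd = 180 - 4P and supply is Qs = P + 68.
Clearing the new market: 180 - 4P = P + 68, so P = 22.4 and Q = 90.4.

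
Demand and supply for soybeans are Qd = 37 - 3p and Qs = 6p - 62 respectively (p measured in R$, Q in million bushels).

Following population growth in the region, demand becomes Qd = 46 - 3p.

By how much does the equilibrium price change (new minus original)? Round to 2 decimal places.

Original equilibrium: 37 - 3p = 6p - 62 gives 99 = 9p, so p = 11 and Q = 4.
The shock moves the curves to Qd = 46 - 3p and Qs = 6p - 62.
Setting them equal: 46 - 3p = 6p - 62 → 108 = 9p, so p = 12 and Q = 10.
Δp = 12 − 11 = +1.00.

+1.00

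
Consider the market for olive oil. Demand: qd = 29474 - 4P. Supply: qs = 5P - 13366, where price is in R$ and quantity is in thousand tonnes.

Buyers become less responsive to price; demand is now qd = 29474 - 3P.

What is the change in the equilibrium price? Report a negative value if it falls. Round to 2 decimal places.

Original equilibrium: 29474 - 4P = 5P - 13366 gives 42840 = 9P, so P = 4760 and q = 10434.
With the change applied: demand qd = 29474 - 3P, supply qs = 5P - 13366.
Equate the new curves: 29474 - 3P = 5P - 13366, giving 42840 = 8P, P = 5355, q = 13409.
ΔP = 5355 − 4760 = +595.00.

+595.00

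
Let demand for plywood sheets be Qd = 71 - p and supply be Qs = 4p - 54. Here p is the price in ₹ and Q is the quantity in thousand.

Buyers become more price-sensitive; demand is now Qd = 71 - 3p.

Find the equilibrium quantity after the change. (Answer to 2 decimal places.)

17.43

Original equilibrium: 71 - p = 4p - 54 gives 125 = 5p, so p = 25 and Q = 46.
With the change applied: demand Qd = 71 - 3p, supply Qs = 4p - 54.
New equilibrium: 71 - 3p = 4p - 54 ⇒ 125 = 7p ⇒ p = 125/7 ≈ 17.8571, Q = 122/7 ≈ 17.4286.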